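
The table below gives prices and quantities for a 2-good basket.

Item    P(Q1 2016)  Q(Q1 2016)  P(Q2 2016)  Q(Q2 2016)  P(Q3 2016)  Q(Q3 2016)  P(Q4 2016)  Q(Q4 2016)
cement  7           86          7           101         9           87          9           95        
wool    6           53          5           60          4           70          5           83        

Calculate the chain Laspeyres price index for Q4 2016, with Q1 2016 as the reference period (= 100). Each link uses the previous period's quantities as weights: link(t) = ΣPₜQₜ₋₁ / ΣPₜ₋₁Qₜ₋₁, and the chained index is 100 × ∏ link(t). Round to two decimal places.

114.61

Link Q1 2016→Q2 2016:
ΣP(Q2 2016)Q(Q1 2016) = 7×86 + 5×53 = 602 + 265 = 867
ΣP(Q1 2016)Q(Q1 2016) = 7×86 + 6×53 = 602 + 318 = 920
link = 867/920 = 0.942391
Link Q2 2016→Q3 2016:
ΣP(Q3 2016)Q(Q2 2016) = 9×101 + 4×60 = 909 + 240 = 1149
ΣP(Q2 2016)Q(Q2 2016) = 7×101 + 5×60 = 707 + 300 = 1007
link = 1149/1007 = 1.141013
Link Q3 2016→Q4 2016:
ΣP(Q4 2016)Q(Q3 2016) = 9×87 + 5×70 = 783 + 350 = 1133
ΣP(Q3 2016)Q(Q3 2016) = 9×87 + 4×70 = 783 + 280 = 1063
link = 1133/1063 = 1.065851
Chained index = 100 × 0.942391 × 1.141013 × 1.065851 = 114.6089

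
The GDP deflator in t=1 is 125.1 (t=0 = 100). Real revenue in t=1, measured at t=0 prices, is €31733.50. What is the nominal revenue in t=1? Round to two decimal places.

Nominal = Real × (Index/100) = 31733.50 × (125.1/100)
        = 31733.50 × 1.251 = 39698.6085

39698.61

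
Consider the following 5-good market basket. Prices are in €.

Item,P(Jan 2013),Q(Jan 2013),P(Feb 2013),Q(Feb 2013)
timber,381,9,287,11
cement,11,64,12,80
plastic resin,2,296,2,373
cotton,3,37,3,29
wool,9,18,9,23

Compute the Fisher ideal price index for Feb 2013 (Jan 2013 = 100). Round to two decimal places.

84.37

Laspeyres component (base-period weights):
ΣP(Feb 2013)Q(Jan 2013) = 287×9 + 12×64 + 2×296 + 3×37 + 9×18 = 2583 + 768 + 592 + 111 + 162 = 4216
ΣP(Jan 2013)Q(Jan 2013) = 381×9 + 11×64 + 2×296 + 3×37 + 9×18 = 3429 + 704 + 592 + 111 + 162 = 4998
L = 4216 / 4998 × 100 = 84.3537
Paasche component (current-period weights):
ΣP(Feb 2013)Q(Feb 2013) = 287×11 + 12×80 + 2×373 + 3×29 + 9×23 = 3157 + 960 + 746 + 87 + 207 = 5157
ΣP(Jan 2013)Q(Feb 2013) = 381×11 + 11×80 + 2×373 + 3×29 + 9×23 = 4191 + 880 + 746 + 87 + 207 = 6111
P = 5157 / 6111 × 100 = 84.3888
Fisher = √(L × P) = √(84.3537 × 84.3888) = 84.3713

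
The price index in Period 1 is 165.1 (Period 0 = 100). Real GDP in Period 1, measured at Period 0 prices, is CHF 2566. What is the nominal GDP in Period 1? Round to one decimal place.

Nominal = Real × (Index/100) = 2566 × (165.1/100)
        = 2566 × 1.651 = 4236.4660

4236.5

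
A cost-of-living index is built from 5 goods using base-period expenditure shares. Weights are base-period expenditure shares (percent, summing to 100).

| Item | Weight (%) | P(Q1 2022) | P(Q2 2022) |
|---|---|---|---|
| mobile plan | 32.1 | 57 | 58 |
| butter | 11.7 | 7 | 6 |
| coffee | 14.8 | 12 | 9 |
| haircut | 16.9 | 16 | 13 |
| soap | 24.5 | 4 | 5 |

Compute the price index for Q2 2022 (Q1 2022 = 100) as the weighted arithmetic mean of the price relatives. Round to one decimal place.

98.1

mobile plan: 32.1 × (58/57) = 32.1 × 1.017544 = 32.6632
butter: 11.7 × (6/7) = 11.7 × 0.857143 = 10.0286
coffee: 14.8 × (9/12) = 14.8 × 0.750000 = 11.1000
haircut: 16.9 × (13/16) = 16.9 × 0.812500 = 13.7312
soap: 24.5 × (5/4) = 24.5 × 1.250000 = 30.6250
Index = Σ wᵢ·(p₁ᵢ/p₀ᵢ) = 32.6632 + 10.0286 + 11.1000 + 13.7312 + 30.6250 = 98.1480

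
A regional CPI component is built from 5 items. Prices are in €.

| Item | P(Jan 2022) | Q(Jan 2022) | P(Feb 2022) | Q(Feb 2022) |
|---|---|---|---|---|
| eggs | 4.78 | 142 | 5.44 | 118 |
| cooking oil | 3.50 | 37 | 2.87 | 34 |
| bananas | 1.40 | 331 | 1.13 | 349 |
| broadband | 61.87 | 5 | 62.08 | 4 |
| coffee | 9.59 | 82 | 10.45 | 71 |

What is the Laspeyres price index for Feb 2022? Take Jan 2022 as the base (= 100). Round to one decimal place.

102.2

Laspeyres price index uses base-period quantities as weights.
ΣP(Feb 2022)·Q(Jan 2022) = 5.44×142 + 2.87×37 + 1.13×331 + 62.08×5 + 10.45×82 = 772.48 + 106.19 + 374.03 + 310.4 + 856.9 = 2420
ΣP(Jan 2022)·Q(Jan 2022) = 4.78×142 + 3.50×37 + 1.40×331 + 61.87×5 + 9.59×82 = 678.76 + 129.5 + 463.4 + 309.35 + 786.38 = 2367.39
Index = 2420 / 2367.39 × 100 = 102.2223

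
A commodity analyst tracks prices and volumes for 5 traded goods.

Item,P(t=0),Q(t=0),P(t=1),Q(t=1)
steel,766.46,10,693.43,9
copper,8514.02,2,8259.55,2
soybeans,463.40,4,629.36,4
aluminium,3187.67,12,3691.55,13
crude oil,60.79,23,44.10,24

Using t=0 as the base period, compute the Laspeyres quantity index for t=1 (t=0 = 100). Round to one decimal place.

103.7

Laspeyres quantity index uses base-period prices as weights.
ΣP(t=0)·Q(t=1) = 766.46×9 + 8514.02×2 + 463.40×4 + 3187.67×13 + 60.79×24 = 6898.14 + 17028.04 + 1853.6 + 41439.71 + 1458.96 = 68678.45
ΣP(t=0)·Q(t=0) = 766.46×10 + 8514.02×2 + 463.40×4 + 3187.67×12 + 60.79×23 = 7664.6 + 17028.04 + 1853.6 + 38252.04 + 1398.17 = 66196.45
Index = 68678.45 / 66196.45 × 100 = 103.7494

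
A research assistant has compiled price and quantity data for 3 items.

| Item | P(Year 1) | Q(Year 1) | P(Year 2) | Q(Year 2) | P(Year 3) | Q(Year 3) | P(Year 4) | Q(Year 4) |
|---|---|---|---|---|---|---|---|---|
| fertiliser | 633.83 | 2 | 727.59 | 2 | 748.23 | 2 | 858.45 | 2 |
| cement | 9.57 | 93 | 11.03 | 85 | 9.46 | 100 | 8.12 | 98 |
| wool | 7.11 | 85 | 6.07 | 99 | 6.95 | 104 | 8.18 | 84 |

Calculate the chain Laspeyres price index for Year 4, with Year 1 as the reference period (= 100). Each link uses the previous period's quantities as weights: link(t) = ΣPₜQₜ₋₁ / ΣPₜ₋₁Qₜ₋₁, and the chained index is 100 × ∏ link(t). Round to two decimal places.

115.66

Link Year 1→Year 2:
ΣP(Year 2)Q(Year 1) = 727.59×2 + 11.03×93 + 6.07×85 = 1455.18 + 1025.79 + 515.95 = 2996.92
ΣP(Year 1)Q(Year 1) = 633.83×2 + 9.57×93 + 7.11×85 = 1267.66 + 890.01 + 604.35 = 2762.02
link = 2996.92/2762.02 = 1.085046
Link Year 2→Year 3:
ΣP(Year 3)Q(Year 2) = 748.23×2 + 9.46×85 + 6.95×99 = 1496.46 + 804.1 + 688.05 = 2988.61
ΣP(Year 2)Q(Year 2) = 727.59×2 + 11.03×85 + 6.07×99 = 1455.18 + 937.55 + 600.93 = 2993.66
link = 2988.61/2993.66 = 0.998313
Link Year 3→Year 4:
ΣP(Year 4)Q(Year 3) = 858.45×2 + 8.12×100 + 8.18×104 = 1716.9 + 812 + 850.72 = 3379.62
ΣP(Year 3)Q(Year 3) = 748.23×2 + 9.46×100 + 6.95×104 = 1496.46 + 946 + 722.8 = 3165.26
link = 3379.62/3165.26 = 1.067723
Chained index = 100 × 1.085046 × 0.998313 × 1.067723 = 115.6574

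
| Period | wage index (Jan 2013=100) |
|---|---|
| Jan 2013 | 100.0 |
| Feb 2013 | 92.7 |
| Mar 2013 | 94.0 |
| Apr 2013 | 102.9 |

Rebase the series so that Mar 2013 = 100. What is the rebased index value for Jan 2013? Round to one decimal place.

106.4

Rebased(Jan 2013) = 100.0 / 94.0 × 100 = 106.3830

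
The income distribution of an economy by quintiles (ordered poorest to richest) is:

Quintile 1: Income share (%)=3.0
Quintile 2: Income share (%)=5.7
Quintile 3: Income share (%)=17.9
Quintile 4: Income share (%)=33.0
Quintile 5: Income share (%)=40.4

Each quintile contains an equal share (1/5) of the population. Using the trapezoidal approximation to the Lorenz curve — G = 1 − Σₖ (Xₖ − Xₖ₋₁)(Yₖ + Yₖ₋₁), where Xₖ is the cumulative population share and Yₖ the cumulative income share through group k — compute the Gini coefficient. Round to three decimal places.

Cumulative income shares Yₖ: 0.0300, 0.0870, 0.2660, 0.5960, 1.0000
Σ (Xₖ−Xₖ₋₁)(Yₖ+Yₖ₋₁) = (1/5)(0.0300+0.0000) + (1/5)(0.0870+0.0300) + (1/5)(0.2660+0.0870) + (1/5)(0.5960+0.2660) + (1/5)(1.0000+0.5960)
  = 0.0060 + 0.0234 + 0.0706 + 0.1724 + 0.3192 = 0.5916
G = 1 − 0.5916 = 0.4084

0.408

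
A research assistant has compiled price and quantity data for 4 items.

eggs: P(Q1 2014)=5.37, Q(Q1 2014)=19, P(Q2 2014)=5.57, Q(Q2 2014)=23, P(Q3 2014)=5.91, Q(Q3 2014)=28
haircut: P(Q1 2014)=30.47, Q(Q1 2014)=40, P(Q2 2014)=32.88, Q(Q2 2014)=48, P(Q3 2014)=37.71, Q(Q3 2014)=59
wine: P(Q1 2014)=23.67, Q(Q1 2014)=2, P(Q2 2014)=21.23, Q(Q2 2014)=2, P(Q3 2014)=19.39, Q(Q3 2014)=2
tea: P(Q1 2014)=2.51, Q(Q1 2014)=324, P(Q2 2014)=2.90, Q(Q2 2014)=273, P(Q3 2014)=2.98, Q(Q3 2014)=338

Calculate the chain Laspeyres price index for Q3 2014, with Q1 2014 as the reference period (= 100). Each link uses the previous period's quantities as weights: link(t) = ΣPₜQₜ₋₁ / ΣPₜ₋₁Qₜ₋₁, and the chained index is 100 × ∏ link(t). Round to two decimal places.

Link Q1 2014→Q2 2014:
ΣP(Q2 2014)Q(Q1 2014) = 5.57×19 + 32.88×40 + 21.23×2 + 2.90×324 = 105.83 + 1315.2 + 42.46 + 939.6 = 2403.09
ΣP(Q1 2014)Q(Q1 2014) = 5.37×19 + 30.47×40 + 23.67×2 + 2.51×324 = 102.03 + 1218.8 + 47.34 + 813.24 = 2181.41
link = 2403.09/2181.41 = 1.101622
Link Q2 2014→Q3 2014:
ΣP(Q3 2014)Q(Q2 2014) = 5.91×23 + 37.71×48 + 19.39×2 + 2.98×273 = 135.93 + 1810.08 + 38.78 + 813.54 = 2798.33
ΣP(Q2 2014)Q(Q2 2014) = 5.57×23 + 32.88×48 + 21.23×2 + 2.90×273 = 128.11 + 1578.24 + 42.46 + 791.7 = 2540.51
link = 2798.33/2540.51 = 1.101484
Chained index = 100 × 1.101622 × 1.101484 = 121.3419

121.34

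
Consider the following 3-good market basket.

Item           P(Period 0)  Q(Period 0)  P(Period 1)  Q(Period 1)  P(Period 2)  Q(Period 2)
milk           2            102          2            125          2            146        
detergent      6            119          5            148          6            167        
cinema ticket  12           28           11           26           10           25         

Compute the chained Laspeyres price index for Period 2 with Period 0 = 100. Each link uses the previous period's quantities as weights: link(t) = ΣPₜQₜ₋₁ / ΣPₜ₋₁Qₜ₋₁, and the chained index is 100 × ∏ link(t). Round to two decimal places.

96.72

Link Period 0→Period 1:
ΣP(Period 1)Q(Period 0) = 2×102 + 5×119 + 11×28 = 204 + 595 + 308 = 1107
ΣP(Period 0)Q(Period 0) = 2×102 + 6×119 + 12×28 = 204 + 714 + 336 = 1254
link = 1107/1254 = 0.882775
Link Period 1→Period 2:
ΣP(Period 2)Q(Period 1) = 2×125 + 6×148 + 10×26 = 250 + 888 + 260 = 1398
ΣP(Period 1)Q(Period 1) = 2×125 + 5×148 + 11×26 = 250 + 740 + 286 = 1276
link = 1398/1276 = 1.095611
Chained index = 100 × 0.882775 × 1.095611 = 96.7178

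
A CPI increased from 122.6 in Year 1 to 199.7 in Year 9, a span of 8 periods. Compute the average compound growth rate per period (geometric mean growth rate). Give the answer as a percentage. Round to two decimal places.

Growth factor = (199.7/122.6)^(1/8) = (1.628874)^(1/8) = 1.062884
Growth rate = 1.062884 − 1 = 0.062884 = 6.2884%

6.29%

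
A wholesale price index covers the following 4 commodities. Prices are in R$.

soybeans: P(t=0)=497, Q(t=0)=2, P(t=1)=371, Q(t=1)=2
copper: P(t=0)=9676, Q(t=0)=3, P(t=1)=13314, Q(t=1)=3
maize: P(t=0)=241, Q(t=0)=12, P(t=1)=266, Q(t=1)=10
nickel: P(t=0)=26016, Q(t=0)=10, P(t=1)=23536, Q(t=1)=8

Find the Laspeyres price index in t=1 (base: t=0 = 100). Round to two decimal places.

95.28

Laspeyres price index uses base-period quantities as weights.
ΣP(t=1)·Q(t=0) = 371×2 + 13314×3 + 266×12 + 23536×10 = 742 + 39942 + 3192 + 235360 = 279236
ΣP(t=0)·Q(t=0) = 497×2 + 9676×3 + 241×12 + 26016×10 = 994 + 29028 + 2892 + 260160 = 293074
Index = 279236 / 293074 × 100 = 95.2783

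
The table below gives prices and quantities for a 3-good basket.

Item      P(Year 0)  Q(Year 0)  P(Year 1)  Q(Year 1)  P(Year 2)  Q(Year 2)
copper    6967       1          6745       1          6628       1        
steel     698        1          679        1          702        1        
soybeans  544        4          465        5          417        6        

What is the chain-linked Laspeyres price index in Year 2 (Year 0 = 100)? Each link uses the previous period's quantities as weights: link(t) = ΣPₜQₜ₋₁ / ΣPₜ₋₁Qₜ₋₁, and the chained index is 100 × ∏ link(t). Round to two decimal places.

91.11

Link Year 0→Year 1:
ΣP(Year 1)Q(Year 0) = 6745×1 + 679×1 + 465×4 = 6745 + 679 + 1860 = 9284
ΣP(Year 0)Q(Year 0) = 6967×1 + 698×1 + 544×4 = 6967 + 698 + 2176 = 9841
link = 9284/9841 = 0.943400
Link Year 1→Year 2:
ΣP(Year 2)Q(Year 1) = 6628×1 + 702×1 + 417×5 = 6628 + 702 + 2085 = 9415
ΣP(Year 1)Q(Year 1) = 6745×1 + 679×1 + 465×5 = 6745 + 679 + 2325 = 9749
link = 9415/9749 = 0.965740
Chained index = 100 × 0.943400 × 0.965740 = 91.1079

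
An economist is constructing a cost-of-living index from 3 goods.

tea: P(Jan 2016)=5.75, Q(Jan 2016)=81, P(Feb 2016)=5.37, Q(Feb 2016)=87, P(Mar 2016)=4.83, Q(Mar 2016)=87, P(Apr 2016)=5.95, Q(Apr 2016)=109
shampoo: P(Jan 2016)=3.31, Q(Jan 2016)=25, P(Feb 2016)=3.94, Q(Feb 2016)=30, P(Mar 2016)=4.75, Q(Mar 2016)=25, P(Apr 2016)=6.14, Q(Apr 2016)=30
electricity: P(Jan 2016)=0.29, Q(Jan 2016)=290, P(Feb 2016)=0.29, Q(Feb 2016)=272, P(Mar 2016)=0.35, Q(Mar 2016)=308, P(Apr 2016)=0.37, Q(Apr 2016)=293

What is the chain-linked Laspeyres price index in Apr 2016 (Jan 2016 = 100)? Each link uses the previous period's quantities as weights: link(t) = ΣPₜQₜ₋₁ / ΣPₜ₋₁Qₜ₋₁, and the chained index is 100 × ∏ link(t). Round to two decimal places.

117.37

Link Jan 2016→Feb 2016:
ΣP(Feb 2016)Q(Jan 2016) = 5.37×81 + 3.94×25 + 0.29×290 = 434.97 + 98.5 + 84.1 = 617.57
ΣP(Jan 2016)Q(Jan 2016) = 5.75×81 + 3.31×25 + 0.29×290 = 465.75 + 82.75 + 84.1 = 632.6
link = 617.57/632.6 = 0.976241
Link Feb 2016→Mar 2016:
ΣP(Mar 2016)Q(Feb 2016) = 4.83×87 + 4.75×30 + 0.35×272 = 420.21 + 142.5 + 95.2 = 657.91
ΣP(Feb 2016)Q(Feb 2016) = 5.37×87 + 3.94×30 + 0.29×272 = 467.19 + 118.2 + 78.88 = 664.27
link = 657.91/664.27 = 0.990426
Link Mar 2016→Apr 2016:
ΣP(Apr 2016)Q(Mar 2016) = 5.95×87 + 6.14×25 + 0.37×308 = 517.65 + 153.5 + 113.96 = 785.11
ΣP(Mar 2016)Q(Mar 2016) = 4.83×87 + 4.75×25 + 0.35×308 = 420.21 + 118.75 + 107.8 = 646.76
link = 785.11/646.76 = 1.213912
Chained index = 100 × 0.976241 × 0.990426 × 1.213912 = 117.3725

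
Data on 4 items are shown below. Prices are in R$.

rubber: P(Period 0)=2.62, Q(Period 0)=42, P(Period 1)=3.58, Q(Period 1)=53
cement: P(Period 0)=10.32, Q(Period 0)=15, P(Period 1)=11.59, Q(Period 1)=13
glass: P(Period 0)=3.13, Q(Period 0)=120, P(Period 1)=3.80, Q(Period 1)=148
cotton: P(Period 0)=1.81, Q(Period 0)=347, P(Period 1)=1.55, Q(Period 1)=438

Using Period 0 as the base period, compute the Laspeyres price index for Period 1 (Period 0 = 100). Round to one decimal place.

Laspeyres price index uses base-period quantities as weights.
ΣP(Period 1)·Q(Period 0) = 3.58×42 + 11.59×15 + 3.80×120 + 1.55×347 = 150.36 + 173.85 + 456 + 537.85 = 1318.06
ΣP(Period 0)·Q(Period 0) = 2.62×42 + 10.32×15 + 3.13×120 + 1.81×347 = 110.04 + 154.8 + 375.6 + 628.07 = 1268.51
Index = 1318.06 / 1268.51 × 100 = 103.9062

103.9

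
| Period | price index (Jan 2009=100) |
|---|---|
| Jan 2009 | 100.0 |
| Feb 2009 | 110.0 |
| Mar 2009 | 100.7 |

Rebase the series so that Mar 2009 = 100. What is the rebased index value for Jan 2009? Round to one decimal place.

99.3

Rebased(Jan 2009) = 100.0 / 100.7 × 100 = 99.3049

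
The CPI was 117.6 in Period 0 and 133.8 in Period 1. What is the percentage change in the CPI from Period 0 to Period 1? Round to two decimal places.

Change = (133.8 − 117.6) / 117.6 × 100
       = 16.2 / 117.6 × 100 = 13.7755%

13.78%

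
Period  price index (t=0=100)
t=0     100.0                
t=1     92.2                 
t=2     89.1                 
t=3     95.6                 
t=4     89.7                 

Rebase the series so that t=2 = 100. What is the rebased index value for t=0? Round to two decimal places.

Rebased(t=0) = 100.0 / 89.1 × 100 = 112.2334

112.23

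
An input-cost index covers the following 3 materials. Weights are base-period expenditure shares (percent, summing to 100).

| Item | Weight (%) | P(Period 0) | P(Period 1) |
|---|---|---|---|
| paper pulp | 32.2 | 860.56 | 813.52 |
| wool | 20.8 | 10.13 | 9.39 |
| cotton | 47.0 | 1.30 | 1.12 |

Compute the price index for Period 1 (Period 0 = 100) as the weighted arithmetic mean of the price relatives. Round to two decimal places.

paper pulp: 32.2 × (813.52/860.56) = 32.2 × 0.945338 = 30.4399
wool: 20.8 × (9.39/10.13) = 20.8 × 0.926950 = 19.2806
cotton: 47.0 × (1.12/1.30) = 47.0 × 0.861538 = 40.4923
Index = Σ wᵢ·(p₁ᵢ/p₀ᵢ) = 30.4399 + 19.2806 + 40.4923 = 90.2127

90.21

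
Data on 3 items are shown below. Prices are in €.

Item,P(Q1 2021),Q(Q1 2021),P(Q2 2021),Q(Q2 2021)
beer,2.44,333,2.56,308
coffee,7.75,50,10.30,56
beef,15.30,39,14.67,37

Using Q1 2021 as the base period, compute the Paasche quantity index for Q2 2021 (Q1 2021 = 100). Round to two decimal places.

Paasche quantity index uses current-period prices as weights.
ΣP(Q2 2021)·Q(Q2 2021) = 2.56×308 + 10.30×56 + 14.67×37 = 788.48 + 576.8 + 542.79 = 1908.07
ΣP(Q2 2021)·Q(Q1 2021) = 2.56×333 + 10.30×50 + 14.67×39 = 852.48 + 515 + 572.13 = 1939.61
Index = 1908.07 / 1939.61 × 100 = 98.3739

98.37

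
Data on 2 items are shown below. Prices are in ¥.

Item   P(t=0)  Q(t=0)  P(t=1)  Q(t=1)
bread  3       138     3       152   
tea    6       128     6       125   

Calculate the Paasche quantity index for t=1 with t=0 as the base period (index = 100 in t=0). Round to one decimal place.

Paasche quantity index uses current-period prices as weights.
ΣP(t=1)·Q(t=1) = 3×152 + 6×125 = 456 + 750 = 1206
ΣP(t=1)·Q(t=0) = 3×138 + 6×128 = 414 + 768 = 1182
Index = 1206 / 1182 × 100 = 102.0305

102.0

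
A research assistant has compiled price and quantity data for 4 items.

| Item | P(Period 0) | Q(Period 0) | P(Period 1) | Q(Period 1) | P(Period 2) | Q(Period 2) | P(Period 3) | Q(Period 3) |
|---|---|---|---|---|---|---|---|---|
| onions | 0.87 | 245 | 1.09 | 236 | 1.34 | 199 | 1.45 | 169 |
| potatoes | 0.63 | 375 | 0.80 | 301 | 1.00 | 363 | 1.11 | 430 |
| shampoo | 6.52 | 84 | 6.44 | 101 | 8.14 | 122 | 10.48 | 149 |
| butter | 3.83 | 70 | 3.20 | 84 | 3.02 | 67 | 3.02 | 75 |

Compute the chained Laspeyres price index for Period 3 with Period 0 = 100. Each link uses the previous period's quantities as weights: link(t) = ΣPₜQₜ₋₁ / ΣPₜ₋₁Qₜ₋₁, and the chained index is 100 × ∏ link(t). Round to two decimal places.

Link Period 0→Period 1:
ΣP(Period 1)Q(Period 0) = 1.09×245 + 0.80×375 + 6.44×84 + 3.20×70 = 267.05 + 300 + 540.96 + 224 = 1332.01
ΣP(Period 0)Q(Period 0) = 0.87×245 + 0.63×375 + 6.52×84 + 3.83×70 = 213.15 + 236.25 + 547.68 + 268.1 = 1265.18
link = 1332.01/1265.18 = 1.052823
Link Period 1→Period 2:
ΣP(Period 2)Q(Period 1) = 1.34×236 + 1.00×301 + 8.14×101 + 3.02×84 = 316.24 + 301 + 822.14 + 253.68 = 1693.06
ΣP(Period 1)Q(Period 1) = 1.09×236 + 0.80×301 + 6.44×101 + 3.20×84 = 257.24 + 240.8 + 650.44 + 268.8 = 1417.28
link = 1693.06/1417.28 = 1.194584
Link Period 2→Period 3:
ΣP(Period 3)Q(Period 2) = 1.45×199 + 1.11×363 + 10.48×122 + 3.02×67 = 288.55 + 402.93 + 1278.56 + 202.34 = 2172.38
ΣP(Period 2)Q(Period 2) = 1.34×199 + 1.00×363 + 8.14×122 + 3.02×67 = 266.66 + 363 + 993.08 + 202.34 = 1825.08
link = 2172.38/1825.08 = 1.190293
Chained index = 100 × 1.052823 × 1.194584 × 1.190293 = 149.7014

149.70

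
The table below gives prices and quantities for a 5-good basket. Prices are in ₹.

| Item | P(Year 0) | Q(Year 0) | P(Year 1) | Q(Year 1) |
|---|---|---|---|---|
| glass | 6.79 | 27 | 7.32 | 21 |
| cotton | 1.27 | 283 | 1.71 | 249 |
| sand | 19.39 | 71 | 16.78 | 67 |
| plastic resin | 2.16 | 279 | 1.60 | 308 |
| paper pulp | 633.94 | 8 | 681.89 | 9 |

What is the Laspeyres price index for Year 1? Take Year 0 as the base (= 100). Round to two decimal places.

102.38

Laspeyres price index uses base-period quantities as weights.
ΣP(Year 1)·Q(Year 0) = 7.32×27 + 1.71×283 + 16.78×71 + 1.60×279 + 681.89×8 = 197.64 + 483.93 + 1191.38 + 446.4 + 5455.12 = 7774.47
ΣP(Year 0)·Q(Year 0) = 6.79×27 + 1.27×283 + 19.39×71 + 2.16×279 + 633.94×8 = 183.33 + 359.41 + 1376.69 + 602.64 + 5071.52 = 7593.59
Index = 7774.47 / 7593.59 × 100 = 102.3820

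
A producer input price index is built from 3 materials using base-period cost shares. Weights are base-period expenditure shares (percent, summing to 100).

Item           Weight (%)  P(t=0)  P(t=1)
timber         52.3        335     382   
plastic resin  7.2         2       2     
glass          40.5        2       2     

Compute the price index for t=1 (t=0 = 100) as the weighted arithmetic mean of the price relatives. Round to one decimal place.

timber: 52.3 × (382/335) = 52.3 × 1.140299 = 59.6376
plastic resin: 7.2 × (2/2) = 7.2 × 1.000000 = 7.2000
glass: 40.5 × (2/2) = 40.5 × 1.000000 = 40.5000
Index = Σ wᵢ·(p₁ᵢ/p₀ᵢ) = 59.6376 + 7.2000 + 40.5000 = 107.3376

107.3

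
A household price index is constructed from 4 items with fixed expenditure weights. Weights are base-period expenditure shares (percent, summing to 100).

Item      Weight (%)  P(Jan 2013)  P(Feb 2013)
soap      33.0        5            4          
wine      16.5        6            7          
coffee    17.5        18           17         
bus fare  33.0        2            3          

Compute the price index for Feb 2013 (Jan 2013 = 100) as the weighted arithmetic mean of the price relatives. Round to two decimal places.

111.68

soap: 33.0 × (4/5) = 33.0 × 0.800000 = 26.4000
wine: 16.5 × (7/6) = 16.5 × 1.166667 = 19.2500
coffee: 17.5 × (17/18) = 17.5 × 0.944444 = 16.5278
bus fare: 33.0 × (3/2) = 33.0 × 1.500000 = 49.5000
Index = Σ wᵢ·(p₁ᵢ/p₀ᵢ) = 26.4000 + 19.2500 + 16.5278 + 49.5000 = 111.6778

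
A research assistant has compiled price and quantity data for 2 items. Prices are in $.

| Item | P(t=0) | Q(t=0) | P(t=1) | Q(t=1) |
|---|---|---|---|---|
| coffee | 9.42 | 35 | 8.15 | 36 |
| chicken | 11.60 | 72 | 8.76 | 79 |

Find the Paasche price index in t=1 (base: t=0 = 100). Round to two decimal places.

Paasche price index uses current-period quantities as weights.
ΣP(t=1)·Q(t=1) = 8.15×36 + 8.76×79 = 293.4 + 692.04 = 985.44
ΣP(t=0)·Q(t=1) = 9.42×36 + 11.60×79 = 339.12 + 916.4 = 1255.52
Index = 985.44 / 1255.52 × 100 = 78.4886

78.49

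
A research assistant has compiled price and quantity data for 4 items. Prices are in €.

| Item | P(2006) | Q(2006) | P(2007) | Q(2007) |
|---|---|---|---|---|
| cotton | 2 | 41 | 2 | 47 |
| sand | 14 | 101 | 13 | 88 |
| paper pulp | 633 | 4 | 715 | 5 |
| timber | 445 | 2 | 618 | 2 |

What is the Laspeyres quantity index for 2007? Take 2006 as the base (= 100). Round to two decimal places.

Laspeyres quantity index uses base-period prices as weights.
ΣP(2006)·Q(2007) = 2×47 + 14×88 + 633×5 + 445×2 = 94 + 1232 + 3165 + 890 = 5381
ΣP(2006)·Q(2006) = 2×41 + 14×101 + 633×4 + 445×2 = 82 + 1414 + 2532 + 890 = 4918
Index = 5381 / 4918 × 100 = 109.4144

109.41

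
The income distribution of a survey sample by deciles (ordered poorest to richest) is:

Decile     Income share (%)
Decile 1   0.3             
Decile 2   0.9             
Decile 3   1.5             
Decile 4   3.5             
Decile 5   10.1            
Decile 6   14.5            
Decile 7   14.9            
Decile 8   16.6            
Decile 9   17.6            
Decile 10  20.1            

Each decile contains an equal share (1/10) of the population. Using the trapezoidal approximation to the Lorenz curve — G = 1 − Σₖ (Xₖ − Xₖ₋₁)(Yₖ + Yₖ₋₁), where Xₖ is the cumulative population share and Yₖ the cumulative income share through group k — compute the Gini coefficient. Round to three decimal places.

0.409

Cumulative income shares Yₖ: 0.0030, 0.0120, 0.0270, 0.0620, 0.1630, 0.3080, 0.4570, 0.6230, 0.7990, 1.0000
Σ (Xₖ−Xₖ₋₁)(Yₖ+Yₖ₋₁) = (1/10)(0.0030+0.0000) + (1/10)(0.0120+0.0030) + (1/10)(0.0270+0.0120) + (1/10)(0.0620+0.0270) + (1/10)(0.1630+0.0620) + (1/10)(0.3080+0.1630) + (1/10)(0.4570+0.3080) + (1/10)(0.6230+0.4570) + (1/10)(0.7990+0.6230) + (1/10)(1.0000+0.7990)
  = 0.0003 + 0.0015 + 0.0039 + 0.0089 + 0.0225 + 0.0471 + 0.0765 + 0.1080 + 0.1422 + 0.1799 = 0.5908
G = 1 − 0.5908 = 0.4092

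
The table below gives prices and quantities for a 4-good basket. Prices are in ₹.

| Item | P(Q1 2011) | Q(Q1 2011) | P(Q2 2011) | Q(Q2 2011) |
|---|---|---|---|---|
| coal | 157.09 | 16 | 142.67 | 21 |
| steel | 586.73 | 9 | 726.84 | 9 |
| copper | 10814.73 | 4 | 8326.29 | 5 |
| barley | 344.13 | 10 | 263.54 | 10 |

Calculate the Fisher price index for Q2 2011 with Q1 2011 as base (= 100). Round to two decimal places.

81.77

Laspeyres component (base-period weights):
ΣP(Q2 2011)Q(Q1 2011) = 142.67×16 + 726.84×9 + 8326.29×4 + 263.54×10 = 2282.72 + 6541.56 + 33305.16 + 2635.4 = 44764.84
ΣP(Q1 2011)Q(Q1 2011) = 157.09×16 + 586.73×9 + 10814.73×4 + 344.13×10 = 2513.44 + 5280.57 + 43258.92 + 3441.3 = 54494.23
L = 44764.84 / 54494.23 × 100 = 82.1460
Paasche component (current-period weights):
ΣP(Q2 2011)Q(Q2 2011) = 142.67×21 + 726.84×9 + 8326.29×5 + 263.54×10 = 2996.07 + 6541.56 + 41631.45 + 2635.4 = 53804.48
ΣP(Q1 2011)Q(Q2 2011) = 157.09×21 + 586.73×9 + 10814.73×5 + 344.13×10 = 3298.89 + 5280.57 + 54073.65 + 3441.3 = 66094.41
P = 53804.48 / 66094.41 × 100 = 81.4055
Fisher = √(L × P) = √(82.1460 × 81.4055) = 81.7749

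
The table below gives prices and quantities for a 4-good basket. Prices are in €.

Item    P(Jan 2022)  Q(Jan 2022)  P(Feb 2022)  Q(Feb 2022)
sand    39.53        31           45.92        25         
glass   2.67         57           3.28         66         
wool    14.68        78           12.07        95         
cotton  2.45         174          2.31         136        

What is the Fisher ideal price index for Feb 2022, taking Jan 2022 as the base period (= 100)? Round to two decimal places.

Laspeyres component (base-period weights):
ΣP(Feb 2022)Q(Jan 2022) = 45.92×31 + 3.28×57 + 12.07×78 + 2.31×174 = 1423.52 + 186.96 + 941.46 + 401.94 = 2953.88
ΣP(Jan 2022)Q(Jan 2022) = 39.53×31 + 2.67×57 + 14.68×78 + 2.45×174 = 1225.43 + 152.19 + 1145.04 + 426.3 = 2948.96
L = 2953.88 / 2948.96 × 100 = 100.1668
Paasche component (current-period weights):
ΣP(Feb 2022)Q(Feb 2022) = 45.92×25 + 3.28×66 + 12.07×95 + 2.31×136 = 1148 + 216.48 + 1146.65 + 314.16 = 2825.29
ΣP(Jan 2022)Q(Feb 2022) = 39.53×25 + 2.67×66 + 14.68×95 + 2.45×136 = 988.25 + 176.22 + 1394.6 + 333.2 = 2892.27
P = 2825.29 / 2892.27 × 100 = 97.6842
Fisher = √(L × P) = √(100.1668 × 97.6842) = 98.9177

98.92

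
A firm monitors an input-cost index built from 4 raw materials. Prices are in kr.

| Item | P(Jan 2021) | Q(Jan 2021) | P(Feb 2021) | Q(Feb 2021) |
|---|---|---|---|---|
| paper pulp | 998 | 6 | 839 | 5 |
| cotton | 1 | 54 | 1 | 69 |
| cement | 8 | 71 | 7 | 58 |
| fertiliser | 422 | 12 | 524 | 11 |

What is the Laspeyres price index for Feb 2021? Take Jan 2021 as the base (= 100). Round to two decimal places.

Laspeyres price index uses base-period quantities as weights.
ΣP(Feb 2021)·Q(Jan 2021) = 839×6 + 1×54 + 7×71 + 524×12 = 5034 + 54 + 497 + 6288 = 11873
ΣP(Jan 2021)·Q(Jan 2021) = 998×6 + 1×54 + 8×71 + 422×12 = 5988 + 54 + 568 + 5064 = 11674
Index = 11873 / 11674 × 100 = 101.7046

101.70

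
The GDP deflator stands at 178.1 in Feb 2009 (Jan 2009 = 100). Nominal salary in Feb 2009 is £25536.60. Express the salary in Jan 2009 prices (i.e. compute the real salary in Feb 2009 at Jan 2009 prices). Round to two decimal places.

14338.35

Real = Nominal ÷ (Index/100) = 25536.60 ÷ (178.1/100)
     = 25536.60 ÷ 1.781 = 14338.3492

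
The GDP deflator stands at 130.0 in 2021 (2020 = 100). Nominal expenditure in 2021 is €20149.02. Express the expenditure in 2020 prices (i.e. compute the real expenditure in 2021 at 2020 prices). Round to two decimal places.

15499.25

Real = Nominal ÷ (Index/100) = 20149.02 ÷ (130.0/100)
     = 20149.02 ÷ 1.300 = 15499.2462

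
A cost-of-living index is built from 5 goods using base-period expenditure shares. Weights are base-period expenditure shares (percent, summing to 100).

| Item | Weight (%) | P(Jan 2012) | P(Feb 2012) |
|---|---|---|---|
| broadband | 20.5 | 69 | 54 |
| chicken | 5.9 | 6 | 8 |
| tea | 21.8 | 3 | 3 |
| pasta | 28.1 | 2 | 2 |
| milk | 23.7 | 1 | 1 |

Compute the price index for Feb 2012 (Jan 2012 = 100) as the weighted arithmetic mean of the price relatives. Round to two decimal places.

broadband: 20.5 × (54/69) = 20.5 × 0.782609 = 16.0435
chicken: 5.9 × (8/6) = 5.9 × 1.333333 = 7.8667
tea: 21.8 × (3/3) = 21.8 × 1.000000 = 21.8000
pasta: 28.1 × (2/2) = 28.1 × 1.000000 = 28.1000
milk: 23.7 × (1/1) = 23.7 × 1.000000 = 23.7000
Index = Σ wᵢ·(p₁ᵢ/p₀ᵢ) = 16.0435 + 7.8667 + 21.8000 + 28.1000 + 23.7000 = 97.5101

97.51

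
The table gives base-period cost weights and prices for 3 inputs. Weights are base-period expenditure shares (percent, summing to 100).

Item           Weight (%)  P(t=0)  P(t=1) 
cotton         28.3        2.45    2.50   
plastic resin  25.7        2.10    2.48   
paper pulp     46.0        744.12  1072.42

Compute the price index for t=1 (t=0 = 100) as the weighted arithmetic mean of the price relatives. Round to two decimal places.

125.52

cotton: 28.3 × (2.50/2.45) = 28.3 × 1.020408 = 28.8776
plastic resin: 25.7 × (2.48/2.10) = 25.7 × 1.180952 = 30.3505
paper pulp: 46.0 × (1072.42/744.12) = 46.0 × 1.441192 = 66.2948
Index = Σ wᵢ·(p₁ᵢ/p₀ᵢ) = 28.8776 + 30.3505 + 66.2948 = 125.5229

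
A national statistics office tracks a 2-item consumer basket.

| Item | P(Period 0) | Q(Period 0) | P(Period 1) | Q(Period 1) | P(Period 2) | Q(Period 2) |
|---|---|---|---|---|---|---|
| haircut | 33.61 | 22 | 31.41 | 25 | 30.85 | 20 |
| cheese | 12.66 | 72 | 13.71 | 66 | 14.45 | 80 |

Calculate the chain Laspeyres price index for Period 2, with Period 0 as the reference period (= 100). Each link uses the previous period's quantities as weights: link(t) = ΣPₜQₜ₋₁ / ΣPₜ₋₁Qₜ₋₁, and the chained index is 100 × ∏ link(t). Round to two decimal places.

103.74

Link Period 0→Period 1:
ΣP(Period 1)Q(Period 0) = 31.41×22 + 13.71×72 = 691.02 + 987.12 = 1678.14
ΣP(Period 0)Q(Period 0) = 33.61×22 + 12.66×72 = 739.42 + 911.52 = 1650.94
link = 1678.14/1650.94 = 1.016475
Link Period 1→Period 2:
ΣP(Period 2)Q(Period 1) = 30.85×25 + 14.45×66 = 771.25 + 953.7 = 1724.95
ΣP(Period 1)Q(Period 1) = 31.41×25 + 13.71×66 = 785.25 + 904.86 = 1690.11
link = 1724.95/1690.11 = 1.020614
Chained index = 100 × 1.016475 × 1.020614 = 103.7429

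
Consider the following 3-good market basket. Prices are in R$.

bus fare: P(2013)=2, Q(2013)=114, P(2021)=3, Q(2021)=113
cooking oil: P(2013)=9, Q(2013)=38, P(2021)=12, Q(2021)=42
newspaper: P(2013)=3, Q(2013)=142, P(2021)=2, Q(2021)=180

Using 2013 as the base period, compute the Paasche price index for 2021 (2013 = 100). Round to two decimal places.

105.16

Paasche price index uses current-period quantities as weights.
ΣP(2021)·Q(2021) = 3×113 + 12×42 + 2×180 = 339 + 504 + 360 = 1203
ΣP(2013)·Q(2021) = 2×113 + 9×42 + 3×180 = 226 + 378 + 540 = 1144
Index = 1203 / 1144 × 100 = 105.1573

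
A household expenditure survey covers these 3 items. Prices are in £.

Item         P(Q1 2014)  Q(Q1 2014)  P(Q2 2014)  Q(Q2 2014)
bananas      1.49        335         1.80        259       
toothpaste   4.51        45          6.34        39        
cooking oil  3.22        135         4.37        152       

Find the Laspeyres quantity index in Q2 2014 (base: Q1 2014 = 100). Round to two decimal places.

92.47

Laspeyres quantity index uses base-period prices as weights.
ΣP(Q1 2014)·Q(Q2 2014) = 1.49×259 + 4.51×39 + 3.22×152 = 385.91 + 175.89 + 489.44 = 1051.24
ΣP(Q1 2014)·Q(Q1 2014) = 1.49×335 + 4.51×45 + 3.22×135 = 499.15 + 202.95 + 434.7 = 1136.8
Index = 1051.24 / 1136.8 × 100 = 92.4736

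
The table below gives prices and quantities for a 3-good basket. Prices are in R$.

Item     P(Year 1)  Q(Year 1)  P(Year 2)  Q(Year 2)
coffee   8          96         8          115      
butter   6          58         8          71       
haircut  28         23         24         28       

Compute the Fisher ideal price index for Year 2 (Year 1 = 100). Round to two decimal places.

101.39

Laspeyres component (base-period weights):
ΣP(Year 2)Q(Year 1) = 8×96 + 8×58 + 24×23 = 768 + 464 + 552 = 1784
ΣP(Year 1)Q(Year 1) = 8×96 + 6×58 + 28×23 = 768 + 348 + 644 = 1760
L = 1784 / 1760 × 100 = 101.3636
Paasche component (current-period weights):
ΣP(Year 2)Q(Year 2) = 8×115 + 8×71 + 24×28 = 920 + 568 + 672 = 2160
ΣP(Year 1)Q(Year 2) = 8×115 + 6×71 + 28×28 = 920 + 426 + 784 = 2130
P = 2160 / 2130 × 100 = 101.4085
Fisher = √(L × P) = √(101.3636 × 101.4085) = 101.3860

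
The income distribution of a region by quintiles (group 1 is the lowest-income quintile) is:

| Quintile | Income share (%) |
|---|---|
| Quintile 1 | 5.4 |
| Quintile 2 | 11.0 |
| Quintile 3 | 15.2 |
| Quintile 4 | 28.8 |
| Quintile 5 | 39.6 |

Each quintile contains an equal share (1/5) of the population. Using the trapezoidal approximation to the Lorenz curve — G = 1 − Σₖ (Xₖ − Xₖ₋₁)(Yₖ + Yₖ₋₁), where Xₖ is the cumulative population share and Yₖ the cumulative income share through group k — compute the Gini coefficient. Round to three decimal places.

0.345

Cumulative income shares Yₖ: 0.0540, 0.1640, 0.3160, 0.6040, 1.0000
Σ (Xₖ−Xₖ₋₁)(Yₖ+Yₖ₋₁) = (1/5)(0.0540+0.0000) + (1/5)(0.1640+0.0540) + (1/5)(0.3160+0.1640) + (1/5)(0.6040+0.3160) + (1/5)(1.0000+0.6040)
  = 0.0108 + 0.0436 + 0.0960 + 0.1840 + 0.3208 = 0.6552
G = 1 − 0.6552 = 0.3448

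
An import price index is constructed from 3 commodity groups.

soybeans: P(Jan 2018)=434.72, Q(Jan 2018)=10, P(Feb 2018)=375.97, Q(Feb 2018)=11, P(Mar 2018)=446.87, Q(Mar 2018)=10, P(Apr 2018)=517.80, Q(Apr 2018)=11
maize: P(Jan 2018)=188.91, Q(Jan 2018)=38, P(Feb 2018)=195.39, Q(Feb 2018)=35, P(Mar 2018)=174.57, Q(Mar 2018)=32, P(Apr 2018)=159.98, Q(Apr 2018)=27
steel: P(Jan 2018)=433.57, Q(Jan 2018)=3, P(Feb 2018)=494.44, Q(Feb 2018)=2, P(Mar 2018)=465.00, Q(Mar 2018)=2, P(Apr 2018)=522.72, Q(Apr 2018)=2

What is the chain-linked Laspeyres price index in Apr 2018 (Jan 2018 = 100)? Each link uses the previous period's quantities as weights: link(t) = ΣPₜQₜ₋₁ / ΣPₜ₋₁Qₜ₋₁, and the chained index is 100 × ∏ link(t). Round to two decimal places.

101.92

Link Jan 2018→Feb 2018:
ΣP(Feb 2018)Q(Jan 2018) = 375.97×10 + 195.39×38 + 494.44×3 = 3759.7 + 7424.82 + 1483.32 = 12667.84
ΣP(Jan 2018)Q(Jan 2018) = 434.72×10 + 188.91×38 + 433.57×3 = 4347.2 + 7178.58 + 1300.71 = 12826.49
link = 12667.84/12826.49 = 0.987631
Link Feb 2018→Mar 2018:
ΣP(Mar 2018)Q(Feb 2018) = 446.87×11 + 174.57×35 + 465.00×2 = 4915.57 + 6109.95 + 930 = 11955.52
ΣP(Feb 2018)Q(Feb 2018) = 375.97×11 + 195.39×35 + 494.44×2 = 4135.67 + 6838.65 + 988.88 = 11963.2
link = 11955.52/11963.2 = 0.999358
Link Mar 2018→Apr 2018:
ΣP(Apr 2018)Q(Mar 2018) = 517.80×10 + 159.98×32 + 522.72×2 = 5178 + 5119.36 + 1045.44 = 11342.8
ΣP(Mar 2018)Q(Mar 2018) = 446.87×10 + 174.57×32 + 465.00×2 = 4468.7 + 5586.24 + 930 = 10984.94
link = 11342.8/10984.94 = 1.032577
Chained index = 100 × 0.987631 × 0.999358 × 1.032577 = 101.9151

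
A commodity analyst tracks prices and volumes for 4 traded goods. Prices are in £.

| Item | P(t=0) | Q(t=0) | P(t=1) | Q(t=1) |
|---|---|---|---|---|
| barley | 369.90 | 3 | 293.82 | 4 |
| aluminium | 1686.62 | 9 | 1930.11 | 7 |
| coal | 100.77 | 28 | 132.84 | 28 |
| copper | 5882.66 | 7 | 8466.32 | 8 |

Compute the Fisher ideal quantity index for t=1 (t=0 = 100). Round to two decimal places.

Laspeyres component (base-period weights):
ΣP(t=0)Q(t=1) = 369.90×4 + 1686.62×7 + 100.77×28 + 5882.66×8 = 1479.6 + 11806.34 + 2821.56 + 47061.28 = 63168.78
ΣP(t=0)Q(t=0) = 369.90×3 + 1686.62×9 + 100.77×28 + 5882.66×7 = 1109.7 + 15179.58 + 2821.56 + 41178.62 = 60289.46
L = 63168.78 / 60289.46 × 100 = 104.7758
Paasche component (current-period weights):
ΣP(t=1)Q(t=1) = 293.82×4 + 1930.11×7 + 132.84×28 + 8466.32×8 = 1175.28 + 13510.77 + 3719.52 + 67730.56 = 86136.13
ΣP(t=1)Q(t=0) = 293.82×3 + 1930.11×9 + 132.84×28 + 8466.32×7 = 881.46 + 17370.99 + 3719.52 + 59264.24 = 81236.21
P = 86136.13 / 81236.21 × 100 = 106.0317
Fisher = √(L × P) = √(104.7758 × 106.0317) = 105.4019

105.40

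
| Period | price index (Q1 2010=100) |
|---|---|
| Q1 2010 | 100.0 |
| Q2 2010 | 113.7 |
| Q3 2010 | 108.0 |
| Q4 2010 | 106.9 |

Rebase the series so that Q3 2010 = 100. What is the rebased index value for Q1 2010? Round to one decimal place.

92.6

Rebased(Q1 2010) = 100.0 / 108.0 × 100 = 92.5926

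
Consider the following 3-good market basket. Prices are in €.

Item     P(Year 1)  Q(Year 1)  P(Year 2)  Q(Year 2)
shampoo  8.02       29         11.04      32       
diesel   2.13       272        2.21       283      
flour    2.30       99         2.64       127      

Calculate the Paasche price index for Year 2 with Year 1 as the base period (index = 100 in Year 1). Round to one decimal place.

Paasche price index uses current-period quantities as weights.
ΣP(Year 2)·Q(Year 2) = 11.04×32 + 2.21×283 + 2.64×127 = 353.28 + 625.43 + 335.28 = 1313.99
ΣP(Year 1)·Q(Year 2) = 8.02×32 + 2.13×283 + 2.30×127 = 256.64 + 602.79 + 292.1 = 1151.53
Index = 1313.99 / 1151.53 × 100 = 114.1082

114.1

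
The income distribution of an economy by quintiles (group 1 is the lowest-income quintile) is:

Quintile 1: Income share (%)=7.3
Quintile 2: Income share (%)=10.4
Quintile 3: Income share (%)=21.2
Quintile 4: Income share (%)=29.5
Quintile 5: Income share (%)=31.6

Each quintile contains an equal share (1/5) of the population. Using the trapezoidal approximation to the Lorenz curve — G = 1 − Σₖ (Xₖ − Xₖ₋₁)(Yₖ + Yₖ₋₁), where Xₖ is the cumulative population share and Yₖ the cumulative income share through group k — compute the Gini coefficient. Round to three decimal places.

Cumulative income shares Yₖ: 0.0730, 0.1770, 0.3890, 0.6840, 1.0000
Σ (Xₖ−Xₖ₋₁)(Yₖ+Yₖ₋₁) = (1/5)(0.0730+0.0000) + (1/5)(0.1770+0.0730) + (1/5)(0.3890+0.1770) + (1/5)(0.6840+0.3890) + (1/5)(1.0000+0.6840)
  = 0.0146 + 0.0500 + 0.1132 + 0.2146 + 0.3368 = 0.7292
G = 1 − 0.7292 = 0.2708

0.271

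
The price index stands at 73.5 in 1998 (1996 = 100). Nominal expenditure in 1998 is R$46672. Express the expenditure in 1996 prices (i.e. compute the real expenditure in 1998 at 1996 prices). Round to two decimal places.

Real = Nominal ÷ (Index/100) = 46672 ÷ (73.5/100)
     = 46672 ÷ 0.735 = 63499.3197

63499.32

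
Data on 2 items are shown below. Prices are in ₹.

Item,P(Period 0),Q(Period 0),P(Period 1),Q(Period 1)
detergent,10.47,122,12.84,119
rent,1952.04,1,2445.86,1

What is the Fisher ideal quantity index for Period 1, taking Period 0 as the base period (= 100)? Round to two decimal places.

Laspeyres component (base-period weights):
ΣP(Period 0)Q(Period 1) = 10.47×119 + 1952.04×1 = 1245.93 + 1952.04 = 3197.97
ΣP(Period 0)Q(Period 0) = 10.47×122 + 1952.04×1 = 1277.34 + 1952.04 = 3229.38
L = 3197.97 / 3229.38 × 100 = 99.0274
Paasche component (current-period weights):
ΣP(Period 1)Q(Period 1) = 12.84×119 + 2445.86×1 = 1527.96 + 2445.86 = 3973.82
ΣP(Period 1)Q(Period 0) = 12.84×122 + 2445.86×1 = 1566.48 + 2445.86 = 4012.34
P = 3973.82 / 4012.34 × 100 = 99.0400
Fisher = √(L × P) = √(99.0274 × 99.0400) = 99.0337

99.03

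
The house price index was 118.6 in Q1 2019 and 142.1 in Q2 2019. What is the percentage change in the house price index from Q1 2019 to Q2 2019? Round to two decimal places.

19.81%

Change = (142.1 − 118.6) / 118.6 × 100
       = 23.5 / 118.6 × 100 = 19.8145%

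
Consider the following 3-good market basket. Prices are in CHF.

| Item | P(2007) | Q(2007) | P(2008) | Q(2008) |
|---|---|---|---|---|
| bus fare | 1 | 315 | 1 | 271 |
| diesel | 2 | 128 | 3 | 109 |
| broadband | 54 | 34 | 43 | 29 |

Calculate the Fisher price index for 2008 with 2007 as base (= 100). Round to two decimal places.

89.78

Laspeyres component (base-period weights):
ΣP(2008)Q(2007) = 1×315 + 3×128 + 43×34 = 315 + 384 + 1462 = 2161
ΣP(2007)Q(2007) = 1×315 + 2×128 + 54×34 = 315 + 256 + 1836 = 2407
L = 2161 / 2407 × 100 = 89.7798
Paasche component (current-period weights):
ΣP(2008)Q(2008) = 1×271 + 3×109 + 43×29 = 271 + 327 + 1247 = 1845
ΣP(2007)Q(2008) = 1×271 + 2×109 + 54×29 = 271 + 218 + 1566 = 2055
P = 1845 / 2055 × 100 = 89.7810
Fisher = √(L × P) = √(89.7798 × 89.7810) = 89.7804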